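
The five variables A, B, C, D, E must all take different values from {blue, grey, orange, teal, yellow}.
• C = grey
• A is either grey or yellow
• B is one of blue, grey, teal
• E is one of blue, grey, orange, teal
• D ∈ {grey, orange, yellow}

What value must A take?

C's domain is down to {grey}, so C = grey. Remove grey from A, B, D, E.
So A = yellow.

yellow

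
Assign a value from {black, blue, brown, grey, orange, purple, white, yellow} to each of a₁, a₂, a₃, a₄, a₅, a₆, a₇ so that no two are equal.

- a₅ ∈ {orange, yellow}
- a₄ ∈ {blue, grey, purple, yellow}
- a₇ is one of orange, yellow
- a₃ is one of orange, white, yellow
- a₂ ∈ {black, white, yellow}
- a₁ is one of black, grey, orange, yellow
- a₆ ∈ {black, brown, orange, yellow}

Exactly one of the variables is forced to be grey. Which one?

The 2 variables a₅ and a₇ are confined to {orange, yellow}, which locks those values in; drop them from a₁, a₂, a₃, a₄, a₆.
That leaves a₃ = white. Eliminate white elsewhere: a₂.
That leaves a₂ = black. Remove black from a₁, a₆.
So grey goes to a₁.

a₁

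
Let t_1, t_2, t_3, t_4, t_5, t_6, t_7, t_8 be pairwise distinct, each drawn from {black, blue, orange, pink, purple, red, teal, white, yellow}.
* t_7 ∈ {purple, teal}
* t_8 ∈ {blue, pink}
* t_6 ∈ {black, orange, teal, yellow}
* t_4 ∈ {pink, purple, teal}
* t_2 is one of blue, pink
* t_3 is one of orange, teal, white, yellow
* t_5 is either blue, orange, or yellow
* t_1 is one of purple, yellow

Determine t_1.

yellow

The 8 variables draw from only 8 values {black, blue, orange, pink, purple, teal, white, yellow}, so each is used; only t_6 can be black, hence t_6 = black.
The 7 still-open variables draw from only 7 values {blue, orange, pink, purple, teal, white, yellow}, so each is used; only t_3 can be white, hence t_3 = white.
The 6 still-open variables draw from only 6 values {blue, orange, pink, purple, teal, yellow}, so each is used; only t_5 can be orange, hence t_5 = orange.
The 5 still-open variables together cover exactly {blue, pink, purple, teal, yellow} — 5 values for 5 variables — and yellow appears only in t_1's list, so t_1 = yellow.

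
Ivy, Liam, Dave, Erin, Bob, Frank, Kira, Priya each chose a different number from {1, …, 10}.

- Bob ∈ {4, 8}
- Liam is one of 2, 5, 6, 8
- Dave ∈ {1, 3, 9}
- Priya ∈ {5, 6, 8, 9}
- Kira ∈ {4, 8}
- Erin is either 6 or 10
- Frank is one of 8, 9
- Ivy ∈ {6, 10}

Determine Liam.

Ivy and Erin between them cover only {6, 10} — a naked pair. Remove those values from Liam, Priya.
Bob and Kira between them cover only {4, 8} — a naked pair. Remove those values from Liam, Frank, Priya.
Frank must be 9 (only option left). So Dave, Priya can't be 9.
Priya's domain is down to {5}, so Priya = 5. Strike 5 from Liam.
So Liam = 2.

2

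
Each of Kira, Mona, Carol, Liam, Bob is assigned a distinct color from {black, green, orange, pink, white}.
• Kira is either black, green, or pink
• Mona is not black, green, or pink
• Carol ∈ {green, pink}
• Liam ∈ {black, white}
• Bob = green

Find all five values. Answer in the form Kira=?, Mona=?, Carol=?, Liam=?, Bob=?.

Bob must be green (only option left). Remove green from Kira, Carol.
Carol has just one choice, so Carol = pink. Strike pink from Kira.
Kira must be black (only option left). Strike black from Liam.
Liam has just one choice, so Liam = white. Remove white from Mona.
That leaves Mona = orange.

Kira=black, Mona=orange, Carol=pink, Liam=white, Bob=green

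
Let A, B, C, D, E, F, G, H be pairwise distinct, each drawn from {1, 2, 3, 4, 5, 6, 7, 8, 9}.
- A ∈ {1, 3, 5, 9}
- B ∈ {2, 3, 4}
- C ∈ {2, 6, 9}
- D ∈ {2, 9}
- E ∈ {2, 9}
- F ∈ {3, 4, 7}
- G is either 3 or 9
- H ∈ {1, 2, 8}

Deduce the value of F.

The 2 variables D and E are confined to {2, 9}, which locks those values in; drop them from A, B, C, G, H.
C must be 6 (only option left).
That leaves G = 3. Eliminate 3 elsewhere: A, B, F.
B has just one choice, so B = 4. So F can't be 4.
So F = 7.

7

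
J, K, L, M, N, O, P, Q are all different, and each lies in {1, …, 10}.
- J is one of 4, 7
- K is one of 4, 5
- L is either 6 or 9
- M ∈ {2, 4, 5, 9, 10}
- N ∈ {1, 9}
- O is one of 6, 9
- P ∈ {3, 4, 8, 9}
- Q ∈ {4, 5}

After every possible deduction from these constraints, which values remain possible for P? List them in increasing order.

3, 8

The 2 variables K and Q are confined to {4, 5}, which locks those values in; drop them from J, M, P.
J must be 7 (only option left).
The 2 variables L and O are confined to {6, 9}, which locks those values in; drop them from M, N, P.
N must be 1 (only option left).
No further eliminations apply; P can still be any of 3, 8.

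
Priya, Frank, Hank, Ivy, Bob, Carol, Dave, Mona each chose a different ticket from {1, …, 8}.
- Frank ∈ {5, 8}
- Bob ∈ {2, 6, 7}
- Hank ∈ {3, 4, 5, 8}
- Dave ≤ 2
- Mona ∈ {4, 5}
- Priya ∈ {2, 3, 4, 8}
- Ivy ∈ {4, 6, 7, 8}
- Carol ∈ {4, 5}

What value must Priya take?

2

The 8 variables draw from only 8 values {1, 2, 3, 4, 5, 6, 7, 8}, so each is used; only Dave can be 1, hence Dave = 1.
Carol and Mona between them cover only {4, 5} — a naked pair. Remove those values from Priya, Frank, Hank, Ivy.
Frank's domain is down to {8}, so Frank = 8. So Priya, Hank, Ivy can't be 8.
That leaves Hank = 3. So Priya can't be 3.
So Priya = 2.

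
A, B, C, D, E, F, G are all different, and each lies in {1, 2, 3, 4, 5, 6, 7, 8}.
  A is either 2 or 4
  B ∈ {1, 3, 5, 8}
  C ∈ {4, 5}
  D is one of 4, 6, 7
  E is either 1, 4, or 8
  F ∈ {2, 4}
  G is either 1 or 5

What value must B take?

3

The 2 variables A and F are confined to {2, 4}, which locks those values in; drop them from C, D, E.
C's domain is down to {5}, so C = 5. Strike 5 from B, G.
That leaves G = 1. So B, E can't be 1.
E's domain is down to {8}, so E = 8. Strike 8 from B.
So B = 3.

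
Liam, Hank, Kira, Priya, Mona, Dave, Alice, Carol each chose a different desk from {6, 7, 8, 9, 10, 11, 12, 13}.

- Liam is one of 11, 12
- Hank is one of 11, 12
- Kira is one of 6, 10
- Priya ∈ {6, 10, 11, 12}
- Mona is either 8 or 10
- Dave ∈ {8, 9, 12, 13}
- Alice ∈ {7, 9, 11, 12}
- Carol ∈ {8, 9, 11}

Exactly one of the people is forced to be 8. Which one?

Mona

The 8 variables draw from only 8 values {6, 7, 8, 9, 10, 11, 12, 13}, so each is used; only Alice can be 7, hence Alice = 7.
The 7 still-open variables draw from only 7 values {6, 8, 9, 10, 11, 12, 13}, so each is used; only Dave can be 13, hence Dave = 13.
Among the 6 still-open variables, 9 fits only Carol (and all 6 values in {6, 8, 9, 10, 11, 12} must be used), so Carol = 9.
The 5 still-open variables together cover exactly {6, 8, 10, 11, 12} — 5 values for 5 variables — and 8 appears only in Mona's list, so Mona = 8.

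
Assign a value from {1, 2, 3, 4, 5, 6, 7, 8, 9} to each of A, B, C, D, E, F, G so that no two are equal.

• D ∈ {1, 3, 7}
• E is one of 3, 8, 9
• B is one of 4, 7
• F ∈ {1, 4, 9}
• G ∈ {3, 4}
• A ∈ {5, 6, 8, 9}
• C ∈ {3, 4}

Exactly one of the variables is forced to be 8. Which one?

E

C and G share exactly the 2 values {3, 4}; by pigeonhole those values go to them, so strike 3, 4 from B, D, E, F.
B's domain is down to {7}, so B = 7. Remove 7 from D.
D must be 1 (only option left). Strike 1 from F.
That leaves F = 9. So A, E can't be 9.
So 8 goes to E.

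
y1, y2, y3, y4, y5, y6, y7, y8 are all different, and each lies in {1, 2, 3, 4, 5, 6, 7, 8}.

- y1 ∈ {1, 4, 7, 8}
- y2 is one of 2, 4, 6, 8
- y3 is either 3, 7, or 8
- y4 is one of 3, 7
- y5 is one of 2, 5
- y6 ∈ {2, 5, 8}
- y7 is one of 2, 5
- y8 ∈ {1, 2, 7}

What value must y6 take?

8

Among the 8 variables, 6 fits only y2 (and all 8 values in {1, 2, 3, 4, 5, 6, 7, 8} must be used), so y2 = 6.
Among the 7 still-open variables, 4 fits only y1 (and all 7 values in {1, 2, 3, 4, 5, 7, 8} must be used), so y1 = 4.
The 6 still-open variables draw from only 6 values {1, 2, 3, 5, 7, 8}, so each is used; only y8 can be 1, hence y8 = 1.
The 2 variables y5 and y7 are confined to {2, 5}, which locks those values in; drop them from y6.
So y6 = 8.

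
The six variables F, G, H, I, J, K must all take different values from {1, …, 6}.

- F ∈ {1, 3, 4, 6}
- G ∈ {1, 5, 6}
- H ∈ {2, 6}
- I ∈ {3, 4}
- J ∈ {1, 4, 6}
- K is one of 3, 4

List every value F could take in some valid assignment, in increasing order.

The 6 variables draw from only 6 values {1, 2, 3, 4, 5, 6}, so each is used; only H can be 2, hence H = 2.
Among the 5 still-open variables, 5 fits only G (and all 5 values in {1, 3, 4, 5, 6} must be used), so G = 5.
I and K between them cover only {3, 4} — a naked pair. Remove those values from F, J.
No further eliminations apply; F can still be any of 1, 6.

1, 6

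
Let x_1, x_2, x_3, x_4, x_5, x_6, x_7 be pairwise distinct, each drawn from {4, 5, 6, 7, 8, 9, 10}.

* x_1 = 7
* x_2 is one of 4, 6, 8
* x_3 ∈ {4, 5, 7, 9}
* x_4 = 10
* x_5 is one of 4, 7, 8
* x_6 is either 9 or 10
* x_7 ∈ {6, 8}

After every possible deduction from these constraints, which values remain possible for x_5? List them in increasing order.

x_1 must be 7 (only option left). Eliminate 7 elsewhere: x_3, x_5.
That leaves x_4 = 10. Remove 10 from x_6.
x_6's domain is down to {9}, so x_6 = 9. Remove 9 from x_3.
The 4 still-open variables draw from only 4 values {4, 5, 6, 8}, so each is used; only x_3 can be 5, hence x_3 = 5.
No further eliminations apply; x_5 can still be any of 4, 8.

4, 8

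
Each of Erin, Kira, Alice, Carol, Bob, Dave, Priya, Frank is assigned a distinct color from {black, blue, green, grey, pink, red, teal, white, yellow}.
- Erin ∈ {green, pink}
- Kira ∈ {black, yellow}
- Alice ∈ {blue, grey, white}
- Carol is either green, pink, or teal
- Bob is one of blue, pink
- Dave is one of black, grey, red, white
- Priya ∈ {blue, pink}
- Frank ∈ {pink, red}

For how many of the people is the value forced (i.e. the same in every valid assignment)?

3

Bob and Priya share exactly the 2 values {blue, pink}; by pigeonhole those values go to them, so strike blue, pink from Erin, Alice, Carol, Frank.
Erin's domain is down to {green}, so Erin = green. So Carol can't be green.
Carol's domain is down to {teal}, so Carol = teal.
Frank's domain is down to {red}, so Frank = red. Eliminate red elsewhere: Dave.
Determined: Erin=green, Carol=teal, Frank=red. The other people each still have more than one consistent value. That makes 3.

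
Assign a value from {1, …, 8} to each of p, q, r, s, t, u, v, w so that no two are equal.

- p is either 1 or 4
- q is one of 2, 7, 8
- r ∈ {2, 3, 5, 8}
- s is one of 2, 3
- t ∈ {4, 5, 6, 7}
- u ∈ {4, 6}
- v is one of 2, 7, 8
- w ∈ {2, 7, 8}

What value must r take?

5

The 8 variables together cover exactly {1, 2, 3, 4, 5, 6, 7, 8} — 8 values for 8 variables — and 1 appears only in p's list, so p = 1.
q, v, w share exactly the 3 values {2, 7, 8}; by pigeonhole those values go to them, so strike 2, 7, 8 from r, s, t.
s must be 3 (only option left). Strike 3 from r.
So r = 5.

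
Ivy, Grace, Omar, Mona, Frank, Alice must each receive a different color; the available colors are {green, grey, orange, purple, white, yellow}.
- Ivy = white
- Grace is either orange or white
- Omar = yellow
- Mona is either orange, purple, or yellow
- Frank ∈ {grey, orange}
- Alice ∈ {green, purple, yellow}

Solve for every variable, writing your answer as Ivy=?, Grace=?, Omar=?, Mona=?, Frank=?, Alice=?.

Ivy=white, Grace=orange, Omar=yellow, Mona=purple, Frank=grey, Alice=green

Ivy must be white (only option left). Remove white from Grace.
Grace has just one choice, so Grace = orange. So Mona, Frank can't be orange.
Omar's domain is down to {yellow}, so Omar = yellow. Eliminate yellow elsewhere: Mona, Alice.
Mona has just one choice, so Mona = purple. Eliminate purple elsewhere: Alice.
Frank's domain is down to {grey}, so Frank = grey.
Alice's domain is down to {green}, so Alice = green.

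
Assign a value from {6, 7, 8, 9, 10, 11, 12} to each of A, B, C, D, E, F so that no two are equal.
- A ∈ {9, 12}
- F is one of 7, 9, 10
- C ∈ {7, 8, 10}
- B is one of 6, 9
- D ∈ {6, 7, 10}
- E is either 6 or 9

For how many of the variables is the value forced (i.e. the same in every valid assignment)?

Among the 6 variables, 8 fits only C (and all 6 values in {6, 7, 8, 9, 10, 12} must be used), so C = 8.
Among the 5 still-open variables, 12 fits only A (and all 5 values in {6, 7, 9, 10, 12} must be used), so A = 12.
B and E share exactly the 2 values {6, 9}; by pigeonhole those values go to them, so strike 6, 9 from D, F.
Determined: A=12, C=8. The other variables each still have more than one consistent value. That makes 2.

2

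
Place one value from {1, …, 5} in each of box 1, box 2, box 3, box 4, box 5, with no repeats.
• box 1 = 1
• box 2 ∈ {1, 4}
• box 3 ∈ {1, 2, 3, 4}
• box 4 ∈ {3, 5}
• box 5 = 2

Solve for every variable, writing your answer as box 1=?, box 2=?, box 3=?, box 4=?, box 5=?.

box 1=1, box 2=4, box 3=3, box 4=5, box 5=2

box 1's domain is down to {1}, so box 1 = 1. Strike 1 from box 2, box 3.
box 2's domain is down to {4}, so box 2 = 4. So box 3 can't be 4.
box 5 has just one choice, so box 5 = 2. Remove 2 from box 3.
box 3 has just one choice, so box 3 = 3. So box 4 can't be 3.
That leaves box 4 = 5.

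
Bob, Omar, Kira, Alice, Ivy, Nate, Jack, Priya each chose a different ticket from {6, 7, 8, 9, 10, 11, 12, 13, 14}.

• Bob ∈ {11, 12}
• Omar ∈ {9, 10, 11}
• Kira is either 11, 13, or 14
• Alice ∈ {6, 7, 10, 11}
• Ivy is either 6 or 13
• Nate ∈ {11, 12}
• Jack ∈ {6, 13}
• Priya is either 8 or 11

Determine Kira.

The 2 variables Bob and Nate are confined to {11, 12}, which locks those values in; drop them from Omar, Kira, Alice, Priya.
Priya has just one choice, so Priya = 8.
Ivy and Jack share exactly the 2 values {6, 13}; by pigeonhole those values go to them, so strike 6, 13 from Kira, Alice.
So Kira = 14.

14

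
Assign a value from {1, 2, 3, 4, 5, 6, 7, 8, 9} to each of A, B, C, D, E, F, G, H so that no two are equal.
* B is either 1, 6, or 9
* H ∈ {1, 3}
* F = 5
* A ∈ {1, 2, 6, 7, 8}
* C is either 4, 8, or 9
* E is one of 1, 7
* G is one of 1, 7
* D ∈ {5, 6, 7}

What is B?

9

F has just one choice, so F = 5. So D can't be 5.
The 2 variables E and G are confined to {1, 7}, which locks those values in; drop them from A, B, D, H.
That leaves D = 6. Strike 6 from A, B.
So B = 9.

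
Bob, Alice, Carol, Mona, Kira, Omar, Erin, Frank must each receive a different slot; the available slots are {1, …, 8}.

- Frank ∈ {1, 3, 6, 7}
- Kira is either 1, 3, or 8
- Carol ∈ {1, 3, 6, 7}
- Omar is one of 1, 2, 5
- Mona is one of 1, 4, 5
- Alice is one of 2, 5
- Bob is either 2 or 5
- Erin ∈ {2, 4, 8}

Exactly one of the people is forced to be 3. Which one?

Bob and Alice share exactly the 2 values {2, 5}; by pigeonhole those values go to them, so strike 2, 5 from Mona, Omar, Erin.
Omar's domain is down to {1}, so Omar = 1. Strike 1 from Carol, Mona, Kira, Frank.
Mona must be 4 (only option left). Remove 4 from Erin.
Erin must be 8 (only option left). Remove 8 from Kira.
So 3 goes to Kira.

Kira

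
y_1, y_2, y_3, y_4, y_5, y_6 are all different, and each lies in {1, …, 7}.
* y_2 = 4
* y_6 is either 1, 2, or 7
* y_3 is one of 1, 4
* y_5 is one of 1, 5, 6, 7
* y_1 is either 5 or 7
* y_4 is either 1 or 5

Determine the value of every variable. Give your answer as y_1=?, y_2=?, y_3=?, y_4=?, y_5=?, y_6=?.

y_1=7, y_2=4, y_3=1, y_4=5, y_5=6, y_6=2

y_2's domain is down to {4}, so y_2 = 4. Eliminate 4 elsewhere: y_3.
y_3's domain is down to {1}, so y_3 = 1. Strike 1 from y_4, y_5, y_6.
y_4 has just one choice, so y_4 = 5. So y_1, y_5 can't be 5.
y_1's domain is down to {7}, so y_1 = 7. Remove 7 from y_5, y_6.
y_5's domain is down to {6}, so y_5 = 6.
That leaves y_6 = 2.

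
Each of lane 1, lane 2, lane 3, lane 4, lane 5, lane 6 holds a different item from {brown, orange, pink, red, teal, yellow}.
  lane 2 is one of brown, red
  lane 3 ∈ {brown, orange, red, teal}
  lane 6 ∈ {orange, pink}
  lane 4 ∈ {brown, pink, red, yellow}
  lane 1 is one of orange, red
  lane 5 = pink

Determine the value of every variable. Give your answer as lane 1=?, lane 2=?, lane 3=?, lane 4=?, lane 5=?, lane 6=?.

lane 5's domain is down to {pink}, so lane 5 = pink. Eliminate pink elsewhere: lane 4, lane 6.
lane 6's domain is down to {orange}, so lane 6 = orange. So lane 1, lane 3 can't be orange.
lane 1 must be red (only option left). Strike red from lane 2, lane 3, lane 4.
lane 2's domain is down to {brown}, so lane 2 = brown. Strike brown from lane 3, lane 4.
That leaves lane 3 = teal.
lane 4 has just one choice, so lane 4 = yellow.

lane 1=red, lane 2=brown, lane 3=teal, lane 4=yellow, lane 5=pink, lane 6=orange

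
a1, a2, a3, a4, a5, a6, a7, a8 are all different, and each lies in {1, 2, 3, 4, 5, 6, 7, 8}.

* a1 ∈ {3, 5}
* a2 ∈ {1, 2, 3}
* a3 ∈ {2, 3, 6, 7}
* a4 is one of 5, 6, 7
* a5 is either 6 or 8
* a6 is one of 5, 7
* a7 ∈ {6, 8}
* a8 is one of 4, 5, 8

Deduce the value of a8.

The 8 variables draw from only 8 values {1, 2, 3, 4, 5, 6, 7, 8}, so each is used; only a2 can be 1, hence a2 = 1.
Among the 7 still-open variables, 2 fits only a3 (and all 7 values in {2, 3, 4, 5, 6, 7, 8} must be used), so a3 = 2.
The 6 still-open variables draw from only 6 values {3, 4, 5, 6, 7, 8}, so each is used; only a1 can be 3, hence a1 = 3.
The 5 still-open variables draw from only 5 values {4, 5, 6, 7, 8}, so each is used; only a8 can be 4, hence a8 = 4.

4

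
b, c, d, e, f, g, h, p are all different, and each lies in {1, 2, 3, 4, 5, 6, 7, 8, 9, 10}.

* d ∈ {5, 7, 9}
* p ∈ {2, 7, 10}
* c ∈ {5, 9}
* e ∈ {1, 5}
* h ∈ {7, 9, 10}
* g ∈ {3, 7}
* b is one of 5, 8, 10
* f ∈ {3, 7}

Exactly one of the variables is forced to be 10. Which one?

The 8 variables draw from only 8 values {1, 2, 3, 5, 7, 8, 9, 10}, so each is used; only e can be 1, hence e = 1.
The 7 still-open variables draw from only 7 values {2, 3, 5, 7, 8, 9, 10}, so each is used; only p can be 2, hence p = 2.
The 6 still-open variables draw from only 6 values {3, 5, 7, 8, 9, 10}, so each is used; only b can be 8, hence b = 8.
Among the 5 still-open variables, 10 fits only h (and all 5 values in {3, 5, 7, 9, 10} must be used), so h = 10.

h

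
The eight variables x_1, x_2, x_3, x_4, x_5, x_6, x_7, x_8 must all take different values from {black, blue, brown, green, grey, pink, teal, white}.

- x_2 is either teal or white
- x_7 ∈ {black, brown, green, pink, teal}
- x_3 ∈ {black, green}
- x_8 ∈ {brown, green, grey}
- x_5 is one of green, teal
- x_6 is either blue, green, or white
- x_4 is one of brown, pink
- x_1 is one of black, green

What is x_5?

teal

The 8 variables together cover exactly {black, blue, brown, green, grey, pink, teal, white} — 8 values for 8 variables — and blue appears only in x_6's list, so x_6 = blue.
Among the 7 still-open variables, grey fits only x_8 (and all 7 values in {black, brown, green, grey, pink, teal, white} must be used), so x_8 = grey.
The 6 still-open variables draw from only 6 values {black, brown, green, pink, teal, white}, so each is used; only x_2 can be white, hence x_2 = white.
The 2 variables x_1 and x_3 are confined to {black, green}, which locks those values in; drop them from x_5, x_7.
So x_5 = teal.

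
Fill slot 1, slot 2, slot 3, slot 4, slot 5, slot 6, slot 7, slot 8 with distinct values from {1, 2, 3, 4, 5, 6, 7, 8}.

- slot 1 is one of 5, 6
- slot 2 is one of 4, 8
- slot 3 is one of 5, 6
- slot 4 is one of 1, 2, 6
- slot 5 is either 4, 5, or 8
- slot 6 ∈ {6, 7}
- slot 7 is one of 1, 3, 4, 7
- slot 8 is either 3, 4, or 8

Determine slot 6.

7

Among the 8 variables, 2 fits only slot 4 (and all 8 values in {1, 2, 3, 4, 5, 6, 7, 8} must be used), so slot 4 = 2.
The 7 still-open variables together cover exactly {1, 3, 4, 5, 6, 7, 8} — 7 values for 7 variables — and 1 appears only in slot 7's list, so slot 7 = 1.
The 6 still-open variables draw from only 6 values {3, 4, 5, 6, 7, 8}, so each is used; only slot 8 can be 3, hence slot 8 = 3.
The 5 still-open variables draw from only 5 values {4, 5, 6, 7, 8}, so each is used; only slot 6 can be 7, hence slot 6 = 7.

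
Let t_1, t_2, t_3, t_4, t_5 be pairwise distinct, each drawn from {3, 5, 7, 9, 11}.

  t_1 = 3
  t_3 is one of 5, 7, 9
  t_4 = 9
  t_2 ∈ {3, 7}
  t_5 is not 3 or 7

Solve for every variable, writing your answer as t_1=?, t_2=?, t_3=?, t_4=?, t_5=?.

t_1=3, t_2=7, t_3=5, t_4=9, t_5=11

t_1 has just one choice, so t_1 = 3. So t_2 can't be 3.
t_2 must be 7 (only option left). Remove 7 from t_3.
t_4's domain is down to {9}, so t_4 = 9. So t_3, t_5 can't be 9.
t_3 has just one choice, so t_3 = 5. Remove 5 from t_5.
t_5's domain is down to {11}, so t_5 = 11.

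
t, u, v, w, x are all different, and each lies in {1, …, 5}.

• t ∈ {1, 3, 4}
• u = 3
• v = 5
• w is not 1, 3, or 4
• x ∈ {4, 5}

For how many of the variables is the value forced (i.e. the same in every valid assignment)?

5

u must be 3 (only option left). Remove 3 from t.
v must be 5 (only option left). Eliminate 5 elsewhere: w, x.
That leaves w = 2.
That leaves x = 4. Eliminate 4 elsewhere: t.
t's domain is down to {1}, so t = 1.
Every variable is fixed: t=1, u=3, v=5, w=2, x=4. That makes 5.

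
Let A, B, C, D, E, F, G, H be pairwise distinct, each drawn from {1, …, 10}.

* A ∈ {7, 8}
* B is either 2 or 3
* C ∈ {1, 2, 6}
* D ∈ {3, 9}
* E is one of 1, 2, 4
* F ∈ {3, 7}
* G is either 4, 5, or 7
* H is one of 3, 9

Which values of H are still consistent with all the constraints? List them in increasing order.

D and H share exactly the 2 values {3, 9}; by pigeonhole those values go to them, so strike 3, 9 from B, F.
B has just one choice, so B = 2. Remove 2 from C, E.
F must be 7 (only option left). So A, G can't be 7.
A must be 8 (only option left).
No further eliminations apply; H can still be any of 3, 9.

3, 9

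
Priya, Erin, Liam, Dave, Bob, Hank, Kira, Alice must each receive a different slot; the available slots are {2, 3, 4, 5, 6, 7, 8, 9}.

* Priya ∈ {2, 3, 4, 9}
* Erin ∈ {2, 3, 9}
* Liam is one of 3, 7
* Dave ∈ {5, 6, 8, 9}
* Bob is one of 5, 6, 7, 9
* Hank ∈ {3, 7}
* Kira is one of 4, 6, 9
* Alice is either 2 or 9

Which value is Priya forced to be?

4

Among the 8 variables, 8 fits only Dave (and all 8 values in {2, 3, 4, 5, 6, 7, 8, 9} must be used), so Dave = 8.
The 7 still-open variables together cover exactly {2, 3, 4, 5, 6, 7, 9} — 7 values for 7 variables — and 5 appears only in Bob's list, so Bob = 5.
The 6 still-open variables together cover exactly {2, 3, 4, 6, 7, 9} — 6 values for 6 variables — and 6 appears only in Kira's list, so Kira = 6.
The 5 still-open variables together cover exactly {2, 3, 4, 7, 9} — 5 values for 5 variables — and 4 appears only in Priya's list, so Priya = 4.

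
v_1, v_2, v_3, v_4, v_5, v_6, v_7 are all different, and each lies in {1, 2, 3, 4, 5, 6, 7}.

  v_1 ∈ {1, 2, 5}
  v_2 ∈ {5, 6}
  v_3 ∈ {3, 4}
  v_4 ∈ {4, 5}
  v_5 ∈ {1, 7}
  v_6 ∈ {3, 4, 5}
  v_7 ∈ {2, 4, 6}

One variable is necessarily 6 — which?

Among the 7 variables, 7 fits only v_5 (and all 7 values in {1, 2, 3, 4, 5, 6, 7} must be used), so v_5 = 7.
The 6 still-open variables draw from only 6 values {1, 2, 3, 4, 5, 6}, so each is used; only v_1 can be 1, hence v_1 = 1.
The 5 still-open variables draw from only 5 values {2, 3, 4, 5, 6}, so each is used; only v_7 can be 2, hence v_7 = 2.
The 4 still-open variables draw from only 4 values {3, 4, 5, 6}, so each is used; only v_2 can be 6, hence v_2 = 6.

v_2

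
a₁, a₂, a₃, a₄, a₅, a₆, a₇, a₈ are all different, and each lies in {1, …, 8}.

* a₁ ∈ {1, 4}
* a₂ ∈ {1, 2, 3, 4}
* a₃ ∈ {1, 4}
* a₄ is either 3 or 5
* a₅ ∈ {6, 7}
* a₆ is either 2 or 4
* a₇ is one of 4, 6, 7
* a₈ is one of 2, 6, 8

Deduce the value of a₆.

2

The 8 variables draw from only 8 values {1, 2, 3, 4, 5, 6, 7, 8}, so each is used; only a₄ can be 5, hence a₄ = 5.
The 7 still-open variables together cover exactly {1, 2, 3, 4, 6, 7, 8} — 7 values for 7 variables — and 3 appears only in a₂'s list, so a₂ = 3.
The 6 still-open variables together cover exactly {1, 2, 4, 6, 7, 8} — 6 values for 6 variables — and 8 appears only in a₈'s list, so a₈ = 8.
The 5 still-open variables together cover exactly {1, 2, 4, 6, 7} — 5 values for 5 variables — and 2 appears only in a₆'s list, so a₆ = 2.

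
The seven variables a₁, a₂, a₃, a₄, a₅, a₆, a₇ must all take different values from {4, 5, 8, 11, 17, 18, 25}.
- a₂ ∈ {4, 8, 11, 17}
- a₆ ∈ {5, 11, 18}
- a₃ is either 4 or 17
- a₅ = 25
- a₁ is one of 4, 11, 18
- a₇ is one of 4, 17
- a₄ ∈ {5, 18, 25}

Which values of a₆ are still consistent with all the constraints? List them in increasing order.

a₅ has just one choice, so a₅ = 25. Remove 25 from a₄.
The 6 still-open variables draw from only 6 values {4, 5, 8, 11, 17, 18}, so each is used; only a₂ can be 8, hence a₂ = 8.
a₃ and a₇ between them cover only {4, 17} — a naked pair. Remove those values from a₁.
No further eliminations apply; a₆ can still be any of 5, 11, 18.

5, 11, 18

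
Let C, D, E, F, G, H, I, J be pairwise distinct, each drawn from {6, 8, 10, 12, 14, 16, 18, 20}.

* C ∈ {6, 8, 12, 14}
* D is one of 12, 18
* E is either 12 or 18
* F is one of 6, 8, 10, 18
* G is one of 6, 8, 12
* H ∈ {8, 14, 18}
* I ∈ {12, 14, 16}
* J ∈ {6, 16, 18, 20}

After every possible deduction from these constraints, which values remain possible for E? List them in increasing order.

12, 18

Among the 8 variables, 10 fits only F (and all 8 values in {6, 8, 10, 12, 14, 16, 18, 20} must be used), so F = 10.
The 7 still-open variables draw from only 7 values {6, 8, 12, 14, 16, 18, 20}, so each is used; only J can be 20, hence J = 20.
The 6 still-open variables together cover exactly {6, 8, 12, 14, 16, 18} — 6 values for 6 variables — and 16 appears only in I's list, so I = 16.
The 2 variables D and E are confined to {12, 18}, which locks those values in; drop them from C, G, H.
No further eliminations apply; E can still be any of 12, 18.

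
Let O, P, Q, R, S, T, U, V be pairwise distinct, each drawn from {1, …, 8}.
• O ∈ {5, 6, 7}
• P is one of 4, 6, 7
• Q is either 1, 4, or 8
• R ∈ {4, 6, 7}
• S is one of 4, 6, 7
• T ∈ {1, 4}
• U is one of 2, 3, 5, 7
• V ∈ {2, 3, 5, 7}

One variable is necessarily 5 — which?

The 8 variables together cover exactly {1, 2, 3, 4, 5, 6, 7, 8} — 8 values for 8 variables — and 8 appears only in Q's list, so Q = 8.
The 7 still-open variables draw from only 7 values {1, 2, 3, 4, 5, 6, 7}, so each is used; only T can be 1, hence T = 1.
The 3 variables P, R, S are confined to {4, 6, 7}, which locks those values in; drop them from O, U, V.
So 5 goes to O.

O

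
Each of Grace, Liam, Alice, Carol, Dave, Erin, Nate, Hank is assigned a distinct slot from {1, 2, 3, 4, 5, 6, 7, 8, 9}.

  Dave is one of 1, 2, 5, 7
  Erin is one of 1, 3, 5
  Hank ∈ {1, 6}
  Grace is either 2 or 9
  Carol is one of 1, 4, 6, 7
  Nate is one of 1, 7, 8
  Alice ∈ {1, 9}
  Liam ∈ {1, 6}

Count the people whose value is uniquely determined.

Liam and Hank share exactly the 2 values {1, 6}; by pigeonhole those values go to them, so strike 1, 6 from Alice, Carol, Dave, Erin, Nate.
Alice's domain is down to {9}, so Alice = 9. Remove 9 from Grace.
That leaves Grace = 2. So Dave can't be 2.
Determined: Grace=2, Alice=9. The other people each still have more than one consistent value. That makes 2.

2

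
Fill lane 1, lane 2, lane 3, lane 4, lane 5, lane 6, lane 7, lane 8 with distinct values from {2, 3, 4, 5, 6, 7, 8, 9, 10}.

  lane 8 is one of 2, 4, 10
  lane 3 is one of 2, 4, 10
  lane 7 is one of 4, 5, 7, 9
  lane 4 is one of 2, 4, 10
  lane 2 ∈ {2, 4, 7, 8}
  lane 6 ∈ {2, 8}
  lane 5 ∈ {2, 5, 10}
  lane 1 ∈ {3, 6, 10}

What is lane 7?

lane 3, lane 4, lane 8 share exactly the 3 values {2, 4, 10}; by pigeonhole those values go to them, so strike 2, 4, 10 from lane 1, lane 2, lane 5, lane 6, lane 7.
lane 5 has just one choice, so lane 5 = 5. Eliminate 5 elsewhere: lane 7.
lane 6's domain is down to {8}, so lane 6 = 8. So lane 2 can't be 8.
lane 2 has just one choice, so lane 2 = 7. So lane 7 can't be 7.
So lane 7 = 9.

9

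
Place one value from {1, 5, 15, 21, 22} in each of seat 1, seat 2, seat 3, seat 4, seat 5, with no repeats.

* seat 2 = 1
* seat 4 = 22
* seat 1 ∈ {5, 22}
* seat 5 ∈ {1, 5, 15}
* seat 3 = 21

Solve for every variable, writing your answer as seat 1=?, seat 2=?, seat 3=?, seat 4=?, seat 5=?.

seat 1=5, seat 2=1, seat 3=21, seat 4=22, seat 5=15

seat 2 has just one choice, so seat 2 = 1. So seat 5 can't be 1.
seat 3's domain is down to {21}, so seat 3 = 21.
seat 4 must be 22 (only option left). Strike 22 from seat 1.
seat 1 must be 5 (only option left). So seat 5 can't be 5.
seat 5 must be 15 (only option left).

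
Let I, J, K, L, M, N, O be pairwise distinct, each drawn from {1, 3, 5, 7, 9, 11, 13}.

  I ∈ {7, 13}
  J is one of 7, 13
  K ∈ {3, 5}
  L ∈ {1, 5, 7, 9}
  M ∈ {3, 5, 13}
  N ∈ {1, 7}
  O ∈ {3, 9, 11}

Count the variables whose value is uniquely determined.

3

Among the 7 variables, 11 fits only O (and all 7 values in {1, 3, 5, 7, 9, 11, 13} must be used), so O = 11.
The 6 still-open variables draw from only 6 values {1, 3, 5, 7, 9, 13}, so each is used; only L can be 9, hence L = 9.
The 5 still-open variables draw from only 5 values {1, 3, 5, 7, 13}, so each is used; only N can be 1, hence N = 1.
I and J between them cover only {7, 13} — a naked pair. Remove those values from M.
Determined: L=9, N=1, O=11. The other variables each still have more than one consistent value. That makes 3.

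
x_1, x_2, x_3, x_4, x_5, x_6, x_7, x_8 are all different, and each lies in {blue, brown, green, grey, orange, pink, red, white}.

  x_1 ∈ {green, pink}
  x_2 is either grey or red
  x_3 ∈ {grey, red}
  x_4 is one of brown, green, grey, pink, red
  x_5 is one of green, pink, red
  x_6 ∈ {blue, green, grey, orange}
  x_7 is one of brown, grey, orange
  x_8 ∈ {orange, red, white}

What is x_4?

brown

Among the 8 variables, blue fits only x_6 (and all 8 values in {blue, brown, green, grey, orange, pink, red, white} must be used), so x_6 = blue.
The 7 still-open variables together cover exactly {brown, green, grey, orange, pink, red, white} — 7 values for 7 variables — and white appears only in x_8's list, so x_8 = white.
Among the 6 still-open variables, orange fits only x_7 (and all 6 values in {brown, green, grey, orange, pink, red} must be used), so x_7 = orange.
The 5 still-open variables together cover exactly {brown, green, grey, pink, red} — 5 values for 5 variables — and brown appears only in x_4's list, so x_4 = brown.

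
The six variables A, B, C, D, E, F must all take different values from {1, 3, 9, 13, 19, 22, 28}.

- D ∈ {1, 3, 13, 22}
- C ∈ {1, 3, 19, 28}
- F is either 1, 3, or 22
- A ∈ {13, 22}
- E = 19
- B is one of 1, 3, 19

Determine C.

E has just one choice, so E = 19. Remove 19 from B, C.
Among the 5 still-open variables, 28 fits only C (and all 5 values in {1, 3, 13, 22, 28} must be used), so C = 28.

28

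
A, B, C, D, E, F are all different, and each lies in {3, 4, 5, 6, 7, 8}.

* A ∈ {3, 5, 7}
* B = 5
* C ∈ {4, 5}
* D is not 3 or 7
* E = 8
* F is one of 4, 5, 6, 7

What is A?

B has just one choice, so B = 5. So A, C, D, F can't be 5.
C must be 4 (only option left). So D, F can't be 4.
E must be 8 (only option left). Strike 8 from D.
D must be 6 (only option left). So F can't be 6.
F has just one choice, so F = 7. Remove 7 from A.
So A = 3.

3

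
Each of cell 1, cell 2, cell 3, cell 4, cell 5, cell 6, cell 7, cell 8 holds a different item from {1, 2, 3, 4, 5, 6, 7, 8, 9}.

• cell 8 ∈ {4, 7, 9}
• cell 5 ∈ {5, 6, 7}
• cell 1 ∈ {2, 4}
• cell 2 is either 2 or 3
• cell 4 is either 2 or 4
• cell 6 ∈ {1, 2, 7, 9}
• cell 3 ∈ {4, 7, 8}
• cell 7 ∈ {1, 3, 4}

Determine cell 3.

cell 1 and cell 4 between them cover only {2, 4} — a naked pair. Remove those values from cell 2, cell 3, cell 6, cell 7, cell 8.
cell 2 has just one choice, so cell 2 = 3. Remove 3 from cell 7.
That leaves cell 7 = 1. Remove 1 from cell 6.
cell 6 and cell 8 share exactly the 2 values {7, 9}; by pigeonhole those values go to them, so strike 7, 9 from cell 3, cell 5.
So cell 3 = 8.

8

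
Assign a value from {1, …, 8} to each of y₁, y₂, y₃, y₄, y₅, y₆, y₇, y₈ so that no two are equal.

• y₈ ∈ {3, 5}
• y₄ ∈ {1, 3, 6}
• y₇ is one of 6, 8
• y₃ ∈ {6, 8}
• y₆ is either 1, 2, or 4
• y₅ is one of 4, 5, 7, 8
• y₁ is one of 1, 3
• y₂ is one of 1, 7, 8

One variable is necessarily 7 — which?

Among the 8 variables, 2 fits only y₆ (and all 8 values in {1, 2, 3, 4, 5, 6, 7, 8} must be used), so y₆ = 2.
The 7 still-open variables together cover exactly {1, 3, 4, 5, 6, 7, 8} — 7 values for 7 variables — and 4 appears only in y₅'s list, so y₅ = 4.
Among the 6 still-open variables, 5 fits only y₈ (and all 6 values in {1, 3, 5, 6, 7, 8} must be used), so y₈ = 5.
The 5 still-open variables together cover exactly {1, 3, 6, 7, 8} — 5 values for 5 variables — and 7 appears only in y₂'s list, so y₂ = 7.

y₂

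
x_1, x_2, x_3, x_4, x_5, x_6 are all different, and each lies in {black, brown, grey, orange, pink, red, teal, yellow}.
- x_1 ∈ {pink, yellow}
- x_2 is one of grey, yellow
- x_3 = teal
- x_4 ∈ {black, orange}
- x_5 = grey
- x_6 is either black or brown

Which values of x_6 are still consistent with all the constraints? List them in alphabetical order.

x_3's domain is down to {teal}, so x_3 = teal.
That leaves x_5 = grey. Strike grey from x_2.
That leaves x_2 = yellow. So x_1 can't be yellow.
x_1 must be pink (only option left).
No further eliminations apply; x_6 can still be any of black, brown.

black, brown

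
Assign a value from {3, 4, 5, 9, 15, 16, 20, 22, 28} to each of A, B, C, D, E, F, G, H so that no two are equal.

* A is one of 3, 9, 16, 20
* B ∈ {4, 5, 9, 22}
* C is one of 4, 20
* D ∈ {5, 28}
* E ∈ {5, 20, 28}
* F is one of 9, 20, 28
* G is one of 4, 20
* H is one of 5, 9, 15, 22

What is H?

C and G share exactly the 2 values {4, 20}; by pigeonhole those values go to them, so strike 4, 20 from A, B, E, F.
D and E share exactly the 2 values {5, 28}; by pigeonhole those values go to them, so strike 5, 28 from B, F, H.
That leaves F = 9. So A, B, H can't be 9.
B has just one choice, so B = 22. So H can't be 22.
So H = 15.

15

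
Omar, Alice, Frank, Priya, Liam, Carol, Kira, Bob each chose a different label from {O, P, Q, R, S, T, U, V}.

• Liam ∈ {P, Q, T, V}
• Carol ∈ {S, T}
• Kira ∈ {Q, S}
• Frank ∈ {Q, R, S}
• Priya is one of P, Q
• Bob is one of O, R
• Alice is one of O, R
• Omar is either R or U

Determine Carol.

The 8 variables together cover exactly {O, P, Q, R, S, T, U, V} — 8 values for 8 variables — and U appears only in Omar's list, so Omar = U.
Among the 7 still-open variables, V fits only Liam (and all 7 values in {O, P, Q, R, S, T, V} must be used), so Liam = V.
Among the 6 still-open variables, P fits only Priya (and all 6 values in {O, P, Q, R, S, T} must be used), so Priya = P.
The 5 still-open variables together cover exactly {O, Q, R, S, T} — 5 values for 5 variables — and T appears only in Carol's list, so Carol = T.

T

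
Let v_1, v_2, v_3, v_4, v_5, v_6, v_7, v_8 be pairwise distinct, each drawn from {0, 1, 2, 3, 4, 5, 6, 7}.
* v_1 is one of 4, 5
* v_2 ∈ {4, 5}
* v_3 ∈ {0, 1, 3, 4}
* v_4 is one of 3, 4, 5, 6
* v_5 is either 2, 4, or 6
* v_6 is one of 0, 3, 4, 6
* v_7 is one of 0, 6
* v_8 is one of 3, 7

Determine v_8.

Among the 8 variables, 1 fits only v_3 (and all 8 values in {0, 1, 2, 3, 4, 5, 6, 7} must be used), so v_3 = 1.
The 7 still-open variables draw from only 7 values {0, 2, 3, 4, 5, 6, 7}, so each is used; only v_5 can be 2, hence v_5 = 2.
The 6 still-open variables draw from only 6 values {0, 3, 4, 5, 6, 7}, so each is used; only v_8 can be 7, hence v_8 = 7.

7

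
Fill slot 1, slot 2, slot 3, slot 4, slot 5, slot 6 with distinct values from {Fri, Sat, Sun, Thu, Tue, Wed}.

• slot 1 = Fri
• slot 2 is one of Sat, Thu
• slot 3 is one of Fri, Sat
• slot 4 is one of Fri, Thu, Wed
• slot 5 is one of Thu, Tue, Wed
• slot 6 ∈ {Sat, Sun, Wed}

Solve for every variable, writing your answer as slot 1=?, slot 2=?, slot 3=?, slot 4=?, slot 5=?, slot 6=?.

slot 1=Fri, slot 2=Thu, slot 3=Sat, slot 4=Wed, slot 5=Tue, slot 6=Sun

slot 1 must be Fri (only option left). Strike Fri from slot 3, slot 4.
That leaves slot 3 = Sat. Strike Sat from slot 2, slot 6.
That leaves slot 2 = Thu. So slot 4, slot 5 can't be Thu.
That leaves slot 4 = Wed. Remove Wed from slot 5, slot 6.
That leaves slot 5 = Tue.
That leaves slot 6 = Sun.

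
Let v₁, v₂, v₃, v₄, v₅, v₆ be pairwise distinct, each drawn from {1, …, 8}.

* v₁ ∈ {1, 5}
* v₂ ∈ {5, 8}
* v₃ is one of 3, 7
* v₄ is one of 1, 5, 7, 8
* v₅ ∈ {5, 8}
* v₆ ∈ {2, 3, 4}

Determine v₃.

v₂ and v₅ between them cover only {5, 8} — a naked pair. Remove those values from v₁, v₄.
v₁'s domain is down to {1}, so v₁ = 1. So v₄ can't be 1.
That leaves v₄ = 7. Strike 7 from v₃.
So v₃ = 3.

3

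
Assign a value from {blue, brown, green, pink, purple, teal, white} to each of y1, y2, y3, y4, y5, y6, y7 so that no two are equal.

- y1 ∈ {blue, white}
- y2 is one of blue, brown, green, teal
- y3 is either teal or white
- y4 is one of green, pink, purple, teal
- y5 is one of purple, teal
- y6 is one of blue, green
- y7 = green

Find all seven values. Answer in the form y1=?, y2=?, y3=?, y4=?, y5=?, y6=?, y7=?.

y7 must be green (only option left). Remove green from y2, y4, y6.
y6 must be blue (only option left). Strike blue from y1, y2.
y1 has just one choice, so y1 = white. Eliminate white elsewhere: y3.
y3's domain is down to {teal}, so y3 = teal. Eliminate teal elsewhere: y2, y4, y5.
y5's domain is down to {purple}, so y5 = purple. Eliminate purple elsewhere: y4.
That leaves y2 = brown.
y4's domain is down to {pink}, so y4 = pink.

y1=white, y2=brown, y3=teal, y4=pink, y5=purple, y6=blue, y7=green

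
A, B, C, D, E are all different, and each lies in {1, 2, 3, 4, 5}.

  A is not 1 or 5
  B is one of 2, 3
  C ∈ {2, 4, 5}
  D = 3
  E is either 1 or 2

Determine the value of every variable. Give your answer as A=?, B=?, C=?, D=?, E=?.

A=4, B=2, C=5, D=3, E=1

D has just one choice, so D = 3. Remove 3 from A, B.
B's domain is down to {2}, so B = 2. So A, C, E can't be 2.
E must be 1 (only option left).
That leaves A = 4. Remove 4 from C.
C's domain is down to {5}, so C = 5.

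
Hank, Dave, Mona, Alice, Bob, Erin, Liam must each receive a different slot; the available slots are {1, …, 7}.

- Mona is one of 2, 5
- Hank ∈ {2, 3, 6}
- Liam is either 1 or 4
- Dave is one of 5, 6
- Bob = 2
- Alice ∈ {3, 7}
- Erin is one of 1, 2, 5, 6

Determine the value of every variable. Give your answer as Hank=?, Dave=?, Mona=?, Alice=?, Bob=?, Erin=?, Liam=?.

Hank=3, Dave=6, Mona=5, Alice=7, Bob=2, Erin=1, Liam=4

Bob must be 2 (only option left). So Hank, Mona, Erin can't be 2.
Mona must be 5 (only option left). Remove 5 from Dave, Erin.
Dave has just one choice, so Dave = 6. Remove 6 from Hank, Erin.
That leaves Erin = 1. Strike 1 from Liam.
That leaves Liam = 4.
Hank must be 3 (only option left). Remove 3 from Alice.
That leaves Alice = 7.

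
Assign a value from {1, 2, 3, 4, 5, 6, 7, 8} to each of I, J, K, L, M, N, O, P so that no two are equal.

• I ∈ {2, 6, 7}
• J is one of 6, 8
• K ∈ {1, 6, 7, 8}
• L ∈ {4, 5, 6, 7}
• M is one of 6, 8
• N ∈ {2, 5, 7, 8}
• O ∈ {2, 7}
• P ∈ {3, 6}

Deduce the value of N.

5

The 8 variables draw from only 8 values {1, 2, 3, 4, 5, 6, 7, 8}, so each is used; only K can be 1, hence K = 1.
The 7 still-open variables draw from only 7 values {2, 3, 4, 5, 6, 7, 8}, so each is used; only P can be 3, hence P = 3.
The 6 still-open variables together cover exactly {2, 4, 5, 6, 7, 8} — 6 values for 6 variables — and 4 appears only in L's list, so L = 4.
Among the 5 still-open variables, 5 fits only N (and all 5 values in {2, 5, 6, 7, 8} must be used), so N = 5.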